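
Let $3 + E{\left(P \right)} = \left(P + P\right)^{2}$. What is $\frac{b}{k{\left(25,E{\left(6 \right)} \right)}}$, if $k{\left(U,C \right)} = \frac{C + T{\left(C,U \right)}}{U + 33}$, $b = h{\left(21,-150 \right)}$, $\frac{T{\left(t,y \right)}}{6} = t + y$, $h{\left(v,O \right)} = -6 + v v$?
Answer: $\frac{8410}{379} \approx 22.19$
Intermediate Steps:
$h{\left(v,O \right)} = -6 + v^{2}$
$T{\left(t,y \right)} = 6 t + 6 y$ ($T{\left(t,y \right)} = 6 \left(t + y\right) = 6 t + 6 y$)
$b = 435$ ($b = -6 + 21^{2} = -6 + 441 = 435$)
$E{\left(P \right)} = -3 + 4 P^{2}$ ($E{\left(P \right)} = -3 + \left(P + P\right)^{2} = -3 + \left(2 P\right)^{2} = -3 + 4 P^{2}$)
$k{\left(U,C \right)} = \frac{6 U + 7 C}{33 + U}$ ($k{\left(U,C \right)} = \frac{C + \left(6 C + 6 U\right)}{U + 33} = \frac{6 U + 7 C}{33 + U}$)
$\frac{b}{k{\left(25,E{\left(6 \right)} \right)}} = \frac{435}{\frac{1}{33 + 25} \left(6 \cdot 25 + 7 \left(-3 + 4 \cdot 6^{2}\right)\right)} = \frac{435}{\frac{1}{58} \left(150 + 7 \left(-3 + 4 \cdot 36\right)\right)} = \frac{435}{\frac{1}{58} \left(150 + 7 \left(-3 + 144\right)\right)} = \frac{435}{\frac{1}{58} \left(150 + 7 \cdot 141\right)} = \frac{435}{\frac{1}{58} \left(150 + 987\right)} = \frac{435}{\frac{1}{58} \cdot 1137} = \frac{435}{\frac{1137}{58}} = 435 \cdot \frac{58}{1137} = \frac{8410}{379}$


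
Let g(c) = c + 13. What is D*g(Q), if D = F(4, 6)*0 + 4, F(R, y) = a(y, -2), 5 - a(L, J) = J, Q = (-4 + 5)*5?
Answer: 72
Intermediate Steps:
Q = 5 (Q = 1*5 = 5)
g(c) = 13 + c
a(L, J) = 5 - J
F(R, y) = 7 (F(R, y) = 5 - 1*(-2) = 5 + 2 = 7)
D = 4 (D = 7*0 + 4 = 0 + 4 = 4)
D*g(Q) = 4*(13 + 5) = 4*18 = 72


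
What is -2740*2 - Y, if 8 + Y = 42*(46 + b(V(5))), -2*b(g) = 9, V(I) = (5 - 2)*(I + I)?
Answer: -7215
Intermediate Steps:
V(I) = 6*I (V(I) = 3*(2*I) = 6*I)
b(g) = -9/2 (b(g) = -½*9 = -9/2)
Y = 1735 (Y = -8 + 42*(46 - 9/2) = -8 + 42*(83/2) = -8 + 1743 = 1735)
-2740*2 - Y = -2740*2 - 1*1735 = -10*548 - 1735 = -5480 - 1735 = -7215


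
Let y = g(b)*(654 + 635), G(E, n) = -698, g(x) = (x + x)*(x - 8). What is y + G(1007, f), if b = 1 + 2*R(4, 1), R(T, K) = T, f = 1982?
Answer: 22504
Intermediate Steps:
b = 9 (b = 1 + 2*4 = 1 + 8 = 9)
g(x) = 2*x*(-8 + x) (g(x) = (2*x)*(-8 + x) = 2*x*(-8 + x))
y = 23202 (y = (2*9*(-8 + 9))*(654 + 635) = (2*9*1)*1289 = 18*1289 = 23202)
y + G(1007, f) = 23202 - 698 = 22504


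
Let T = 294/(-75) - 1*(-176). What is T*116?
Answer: 499032/25 ≈ 19961.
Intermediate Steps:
T = 4302/25 (T = 294*(-1/75) + 176 = -98/25 + 176 = 4302/25 ≈ 172.08)
T*116 = (4302/25)*116 = 499032/25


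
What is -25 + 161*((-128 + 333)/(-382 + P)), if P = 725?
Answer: 3490/49 ≈ 71.224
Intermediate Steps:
-25 + 161*((-128 + 333)/(-382 + P)) = -25 + 161*((-128 + 333)/(-382 + 725)) = -25 + 161*(205/343) = -25 + 4715/49 = 3490/49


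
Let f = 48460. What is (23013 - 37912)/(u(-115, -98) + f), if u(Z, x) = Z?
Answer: -14899/48345 ≈ -0.30818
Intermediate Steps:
(23013 - 37912)/(u(-115, -98) + f) = (23013 - 37912)/(-115 + 48460) = -14899/48345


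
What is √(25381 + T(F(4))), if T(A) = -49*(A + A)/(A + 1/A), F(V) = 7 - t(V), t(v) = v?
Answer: 16*√2470/5 ≈ 159.04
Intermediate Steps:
F(V) = 7 - V
T(A) = -98*A/(A + 1/A) (T(A) = -49*2*A/(A + 1/A) = -98*A/(A + 1/A))
√(25381 + T(F(4))) = √(25381 - 98*(7 - 1*4)²/(1 + (7 - 1*4)²)) = √(25381 - 98*(7 - 4)²/(1 + (7 - 4)²)) = √(25381 - 98*3²/(1 + 3²)) = √(25381 - 98*9/(1 + 9)) = √(25381 - 98*9/10) = √(25381 - 98*9*⅒) = √(25381 - 441/5) = √(126464/5) = 16*√2470/5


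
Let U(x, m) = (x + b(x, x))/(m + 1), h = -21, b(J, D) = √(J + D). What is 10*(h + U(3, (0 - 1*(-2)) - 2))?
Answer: -180 + 10*√6 ≈ -155.51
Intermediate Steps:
b(J, D) = √(D + J)
U(x, m) = (x + √2*√x)/(1 + m) (U(x, m) = (x + √(x + x))/(m + 1) = (x + √(2*x))/(1 + m) = (x + √2*√x)/(1 + m))
10*(h + U(3, (0 - 1*(-2)) - 2)) = 10*(-21 + (3 + √2*√3)/(1 + ((0 - 1*(-2)) - 2))) = 10*(-21 + (3 + √6)/(1 + ((0 + 2) - 2))) = 10*(-21 + (3 + √6)/(1 + (2 - 2))) = 10*(-21 + (3 + √6)/(1 + 0)) = 10*(-21 + (3 + √6)/1) = 10*(-21 + 1*(3 + √6)) = 10*(-21 + (3 + √6)) = 10*(-18 + √6) = -180 + 10*√6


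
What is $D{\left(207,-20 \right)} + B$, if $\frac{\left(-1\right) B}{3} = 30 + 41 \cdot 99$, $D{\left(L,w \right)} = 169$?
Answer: $-12098$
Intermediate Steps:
$B = -12267$ ($B = - 3 \left(30 + 41 \cdot 99\right) = - 3 \left(30 + 4059\right) = \left(-3\right) 4089 = -12267$)
$D{\left(207,-20 \right)} + B = 169 - 12267 = -12098$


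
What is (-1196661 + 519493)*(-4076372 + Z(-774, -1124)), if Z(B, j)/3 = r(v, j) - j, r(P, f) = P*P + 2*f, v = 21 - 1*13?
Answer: 2762542068736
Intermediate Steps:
v = 8 (v = 21 - 13 = 8)
r(P, f) = P² + 2*f
Z(B, j) = 192 + 3*j (Z(B, j) = 3*((8² + 2*j) - j) = 3*((64 + 2*j) - j) = 3*(64 + j) = 192 + 3*j)
(-1196661 + 519493)*(-4076372 + Z(-774, -1124)) = (-1196661 + 519493)*(-4076372 + (192 + 3*(-1124))) = -677168*(-4076372 + (192 - 3372)) = -677168*(-4076372 - 3180) = -677168*(-4079552) = 2762542068736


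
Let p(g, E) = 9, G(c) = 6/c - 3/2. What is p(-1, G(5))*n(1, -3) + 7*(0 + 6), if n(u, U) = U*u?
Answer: 15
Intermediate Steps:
G(c) = -3/2 + 6/c (G(c) = 6/c - 3*1/2 = 6/c - 3/2 = -3/2 + 6/c)
p(-1, G(5))*n(1, -3) + 7*(0 + 6) = 9*(-3*1) + 7*(0 + 6) = 9*(-3) + 7*6 = -27 + 42 = 15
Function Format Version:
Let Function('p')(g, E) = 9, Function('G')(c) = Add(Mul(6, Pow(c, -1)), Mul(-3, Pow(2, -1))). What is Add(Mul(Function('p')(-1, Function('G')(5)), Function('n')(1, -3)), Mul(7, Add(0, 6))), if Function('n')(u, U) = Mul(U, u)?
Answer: 15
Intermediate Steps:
Function('G')(c) = Add(Rational(-3, 2), Mul(6, Pow(c, -1))) (Function('G')(c) = Add(Mul(6, Pow(c, -1)), Mul(-3, Rational(1, 2))) = Add(Mul(6, Pow(c, -1)), Rational(-3, 2)) = Add(Rational(-3, 2), Mul(6, Pow(c, -1))))
Add(Mul(Function('p')(-1, Function('G')(5)), Function('n')(1, -3)), Mul(7, Add(0, 6))) = Add(Mul(9, Mul(-3, 1)), Mul(7, Add(0, 6))) = Add(Mul(9, -3), Mul(7, 6)) = Add(-27, 42) = 15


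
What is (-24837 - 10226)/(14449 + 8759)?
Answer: -35063/23208 ≈ -1.5108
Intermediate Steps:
(-24837 - 10226)/(14449 + 8759) = -35063/23208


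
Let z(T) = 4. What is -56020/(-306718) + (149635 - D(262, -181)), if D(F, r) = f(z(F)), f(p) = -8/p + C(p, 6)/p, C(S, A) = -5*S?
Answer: 22948975488/153359 ≈ 1.4964e+5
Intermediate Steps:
f(p) = -5 - 8/p (f(p) = -8/p + (-5*p)/p = -8/p - 5 = -5 - 8/p)
D(F, r) = -7 (D(F, r) = -5 - 8/4 = -5 - 8*1/4 = -5 - 2 = -7)
-56020/(-306718) + (149635 - D(262, -181)) = -56020/(-306718) + (149635 - 1*(-7)) = -56020*(-1/306718) + (149635 + 7) = 28010/153359 + 149642 = 22948975488/153359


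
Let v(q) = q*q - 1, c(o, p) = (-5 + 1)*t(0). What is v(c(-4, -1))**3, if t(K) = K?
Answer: -1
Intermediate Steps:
c(o, p) = 0 (c(o, p) = (-5 + 1)*0 = -4*0 = 0)
v(q) = -1 + q**2 (v(q) = q**2 - 1 = -1 + q**2)
v(c(-4, -1))**3 = (-1 + 0**2)**3 = (-1 + 0)**3 = (-1)**3 = -1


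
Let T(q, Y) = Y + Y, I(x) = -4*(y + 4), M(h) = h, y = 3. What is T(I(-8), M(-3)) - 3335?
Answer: -3341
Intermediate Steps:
I(x) = -28 (I(x) = -4*(3 + 4) = -4*7 = -28)
T(q, Y) = 2*Y
T(I(-8), M(-3)) - 3335 = 2*(-3) - 3335 = -6 - 3335 = -3341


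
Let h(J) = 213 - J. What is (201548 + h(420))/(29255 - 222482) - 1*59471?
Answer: -11491604258/193227 ≈ -59472.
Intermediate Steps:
(201548 + h(420))/(29255 - 222482) - 1*59471 = (201548 + (213 - 1*420))/(29255 - 222482) - 1*59471 = (201548 + (213 - 420))/(-193227) - 59471 = (201548 - 207)*(-1/193227) - 59471 = 201341*(-1/193227) - 59471 = -201341/193227 - 59471 = -11491604258/193227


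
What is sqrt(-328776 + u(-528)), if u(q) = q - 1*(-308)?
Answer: 2*I*sqrt(82249) ≈ 573.58*I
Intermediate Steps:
u(q) = 308 + q (u(q) = q + 308 = 308 + q)
sqrt(-328776 + u(-528)) = sqrt(-328776 + (308 - 528)) = sqrt(-328776 - 220) = sqrt(-328996) = 2*I*sqrt(82249)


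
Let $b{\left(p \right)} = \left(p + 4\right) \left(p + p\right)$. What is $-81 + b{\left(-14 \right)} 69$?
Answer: $19239$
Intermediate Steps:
$b{\left(p \right)} = 2 p \left(4 + p\right)$ ($b{\left(p \right)} = \left(4 + p\right) 2 p = 2 p \left(4 + p\right)$)
$-81 + b{\left(-14 \right)} 69 = -81 + 2 \left(-14\right) \left(4 - 14\right) 69 = -81 + 2 \left(-14\right) \left(-10\right) 69 = -81 + 280 \cdot 69 = -81 + 19320 = 19239$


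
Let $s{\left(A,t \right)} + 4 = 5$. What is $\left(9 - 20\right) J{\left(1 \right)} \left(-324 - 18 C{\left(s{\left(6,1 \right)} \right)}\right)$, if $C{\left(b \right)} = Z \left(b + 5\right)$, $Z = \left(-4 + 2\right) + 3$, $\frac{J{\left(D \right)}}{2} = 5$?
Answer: $47520$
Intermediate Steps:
$J{\left(D \right)} = 10$ ($J{\left(D \right)} = 2 \cdot 5 = 10$)
$s{\left(A,t \right)} = 1$ ($s{\left(A,t \right)} = -4 + 5 = 1$)
$Z = 1$ ($Z = -2 + 3 = 1$)
$C{\left(b \right)} = 5 + b$ ($C{\left(b \right)} = 1 \left(b + 5\right) = 1 \left(5 + b\right) = 5 + b$)
$\left(9 - 20\right) J{\left(1 \right)} \left(-324 - 18 C{\left(s{\left(6,1 \right)} \right)}\right) = \left(9 - 20\right) 10 \left(-324 - 18 \left(5 + 1\right)\right) = \left(9 - 20\right) 10 \left(-324 - 108\right) = \left(-11\right) 10 \left(-324 - 108\right) = \left(-110\right) \left(-432\right) = 47520$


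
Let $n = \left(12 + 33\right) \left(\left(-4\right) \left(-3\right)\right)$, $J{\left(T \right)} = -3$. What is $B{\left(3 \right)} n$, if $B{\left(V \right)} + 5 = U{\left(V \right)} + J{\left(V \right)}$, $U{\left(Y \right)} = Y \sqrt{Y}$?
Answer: $-4320 + 1620 \sqrt{3} \approx -1514.1$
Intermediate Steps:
$U{\left(Y \right)} = Y^{\frac{3}{2}}$
$n = 540$ ($n = 45 \cdot 12 = 540$)
$B{\left(V \right)} = -8 + V^{\frac{3}{2}}$ ($B{\left(V \right)} = -5 + \left(V^{\frac{3}{2}} - 3\right) = -5 + \left(-3 + V^{\frac{3}{2}}\right) = -8 + V^{\frac{3}{2}}$)
$B{\left(3 \right)} n = \left(-8 + 3^{\frac{3}{2}}\right) 540 = \left(-8 + 3 \sqrt{3}\right) 540 = -4320 + 1620 \sqrt{3}$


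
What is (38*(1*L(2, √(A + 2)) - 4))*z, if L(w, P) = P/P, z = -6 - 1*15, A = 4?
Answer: 2394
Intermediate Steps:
z = -21 (z = -6 - 15 = -21)
L(w, P) = 1
(38*(1*L(2, √(A + 2)) - 4))*z = (38*(1*1 - 4))*(-21) = (38*(1 - 4))*(-21) = (38*(-3))*(-21) = -114*(-21) = 2394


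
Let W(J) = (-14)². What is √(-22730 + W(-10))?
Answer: I*√22534 ≈ 150.11*I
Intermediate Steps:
W(J) = 196
√(-22730 + W(-10)) = √(-22730 + 196) = √(-22534) = I*√22534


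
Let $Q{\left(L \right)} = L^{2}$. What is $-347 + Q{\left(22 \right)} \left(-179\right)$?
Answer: $-86983$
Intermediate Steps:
$-347 + Q{\left(22 \right)} \left(-179\right) = -347 + 22^{2} \left(-179\right) = -347 + 484 \left(-179\right) = -347 - 86636 = -86983$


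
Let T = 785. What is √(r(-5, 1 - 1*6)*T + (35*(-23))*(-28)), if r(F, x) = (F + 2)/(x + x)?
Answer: √91102/2 ≈ 150.92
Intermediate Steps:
r(F, x) = (2 + F)/(2*x) (r(F, x) = (2 + F)/((2*x)) = (2 + F)*(1/(2*x)) = (2 + F)/(2*x))
√(r(-5, 1 - 1*6)*T + (35*(-23))*(-28)) = √(((2 - 5)/(2*(1 - 1*6)))*785 + (35*(-23))*(-28)) = √(((½)*(-3)/(1 - 6))*785 - 805*(-28)) = √(((½)*(-3)/(-5))*785 + 22540) = √(((½)*(-⅕)*(-3))*785 + 22540) = √((3/10)*785 + 22540) = √(471/2 + 22540) = √(45551/2) = √91102/2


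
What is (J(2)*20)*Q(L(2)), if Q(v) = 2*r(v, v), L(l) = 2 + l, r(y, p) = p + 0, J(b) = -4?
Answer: -640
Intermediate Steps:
r(y, p) = p
Q(v) = 2*v
(J(2)*20)*Q(L(2)) = (-4*20)*(2*(2 + 2)) = -160*4 = -80*8 = -640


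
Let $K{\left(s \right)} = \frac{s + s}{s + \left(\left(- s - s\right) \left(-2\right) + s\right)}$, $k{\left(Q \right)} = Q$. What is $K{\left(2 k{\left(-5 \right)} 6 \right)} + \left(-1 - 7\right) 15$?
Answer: $- \frac{359}{3} \approx -119.67$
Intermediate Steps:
$K{\left(s \right)} = \frac{1}{3}$ ($K{\left(s \right)} = \frac{2 s}{s + \left(- 2 s \left(-2\right) + s\right)} = \frac{2 s}{s + \left(4 s + s\right)} = \frac{2 s}{s + 5 s} = \frac{2 s}{6 s} = 2 s \frac{1}{6 s} = \frac{1}{3}$)
$K{\left(2 k{\left(-5 \right)} 6 \right)} + \left(-1 - 7\right) 15 = \frac{1}{3} + \left(-1 - 7\right) 15 = \frac{1}{3} - 120 = - \frac{359}{3}$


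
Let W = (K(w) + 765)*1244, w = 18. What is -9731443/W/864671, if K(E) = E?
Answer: -335567/29042569548 ≈ -1.1554e-5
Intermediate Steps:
W = 974052 (W = (18 + 765)*1244 = 783*1244 = 974052)
-9731443/W/864671 = -9731443/974052/864671 = -9731443*1/974052*(1/864671) = -335567/33588*1/864671 = -335567/29042569548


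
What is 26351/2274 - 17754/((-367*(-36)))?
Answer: 4274678/417279 ≈ 10.244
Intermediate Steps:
26351/2274 - 17754/((-367*(-36))) = 26351*(1/2274) - 17754/13212 = 26351/2274 - 17754*1/13212 = 26351/2274 - 2959/2202 = 4274678/417279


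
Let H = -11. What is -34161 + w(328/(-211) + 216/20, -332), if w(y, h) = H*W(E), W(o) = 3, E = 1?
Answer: -34194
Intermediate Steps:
w(y, h) = -33 (w(y, h) = -11*3 = -33)
-34161 + w(328/(-211) + 216/20, -332) = -34161 - 33 = -34194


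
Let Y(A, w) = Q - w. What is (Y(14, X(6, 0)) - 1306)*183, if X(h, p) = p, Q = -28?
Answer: -244122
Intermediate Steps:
Y(A, w) = -28 - w
(Y(14, X(6, 0)) - 1306)*183 = ((-28 - 1*0) - 1306)*183 = ((-28 + 0) - 1306)*183 = (-28 - 1306)*183 = -1334*183 = -244122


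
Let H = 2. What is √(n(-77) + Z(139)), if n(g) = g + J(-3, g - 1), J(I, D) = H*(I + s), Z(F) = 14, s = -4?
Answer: I*√77 ≈ 8.775*I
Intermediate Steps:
J(I, D) = -8 + 2*I (J(I, D) = 2*(I - 4) = 2*(-4 + I) = -8 + 2*I)
n(g) = -14 + g (n(g) = g + (-8 + 2*(-3)) = g + (-8 - 6) = g - 14 = -14 + g)
√(n(-77) + Z(139)) = √((-14 - 77) + 14) = √(-91 + 14) = √(-77) = I*√77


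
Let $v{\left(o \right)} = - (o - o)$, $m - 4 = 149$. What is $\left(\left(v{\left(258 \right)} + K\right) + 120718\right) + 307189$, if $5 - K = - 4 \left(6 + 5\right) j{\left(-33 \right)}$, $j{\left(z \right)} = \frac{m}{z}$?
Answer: $427708$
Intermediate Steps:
$m = 153$ ($m = 4 + 149 = 153$)
$j{\left(z \right)} = \frac{153}{z}$
$v{\left(o \right)} = 0$ ($v{\left(o \right)} = \left(-1\right) 0 = 0$)
$K = -199$ ($K = 5 - - 4 \left(6 + 5\right) \frac{153}{-33} = 5 - \left(-4\right) 11 \cdot 153 \left(- \frac{1}{33}\right) = 5 - \left(-44\right) \left(- \frac{51}{11}\right) = 5 - 204 = -199$)
$\left(\left(v{\left(258 \right)} + K\right) + 120718\right) + 307189 = \left(\left(0 - 199\right) + 120718\right) + 307189 = \left(-199 + 120718\right) + 307189 = 120519 + 307189 = 427708$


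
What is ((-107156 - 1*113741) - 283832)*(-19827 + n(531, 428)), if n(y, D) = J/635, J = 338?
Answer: 6354440697303/635 ≈ 1.0007e+10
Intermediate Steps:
n(y, D) = 338/635
((-107156 - 1*113741) - 283832)*(-19827 + n(531, 428)) = ((-107156 - 1*113741) - 283832)*(-19827 + 338/635) = ((-107156 - 113741) - 283832)*(-12589807/635) = (-220897 - 283832)*(-12589807/635) = -504729*(-12589807/635) = 6354440697303/635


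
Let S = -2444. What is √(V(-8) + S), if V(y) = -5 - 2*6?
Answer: I*√2461 ≈ 49.608*I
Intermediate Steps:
V(y) = -17 (V(y) = -5 - 12 = -17)
√(V(-8) + S) = √(-17 - 2444) = √(-2461) = I*√2461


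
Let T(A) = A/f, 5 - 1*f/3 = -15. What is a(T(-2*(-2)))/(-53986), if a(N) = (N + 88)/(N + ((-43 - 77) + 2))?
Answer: 1321/95501234 ≈ 1.3832e-5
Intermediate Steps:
f = 60 (f = 15 - 3*(-15) = 15 + 45 = 60)
T(A) = A/60
a(N) = (88 + N)/(-118 + N) (a(N) = (88 + N)/(N + (-120 + 2)) = (88 + N)/(N - 118) = (88 + N)/(-118 + N))
a(T(-2*(-2)))/(-53986) = ((88 + (-2*(-2))/60)/(-118 + (-2*(-2))/60))/(-53986) = ((88 + (1/60)*4)/(-118 + (1/60)*4))*(-1/53986) = ((88 + 1/15)/(-118 + 1/15))*(-1/53986) = ((1321/15)/(-1769/15))*(-1/53986) = -15/1769*1321/15*(-1/53986) = -1321/1769*(-1/53986) = 1321/95501234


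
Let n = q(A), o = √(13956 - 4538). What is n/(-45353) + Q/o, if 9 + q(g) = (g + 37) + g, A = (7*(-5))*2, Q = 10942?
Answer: 16/6479 + 5471*√9418/4709 ≈ 112.75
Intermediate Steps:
o = √9418 ≈ 97.046
A = -70 (A = -35*2 = -70)
q(g) = 28 + 2*g (q(g) = -9 + ((g + 37) + g) = -9 + ((37 + g) + g) = -9 + (37 + 2*g) = 28 + 2*g)
n = -112 (n = 28 + 2*(-70) = 28 - 140 = -112)
n/(-45353) + Q/o = -112/(-45353) + 10942/(√9418) = -112*(-1/45353) + 10942*(√9418/9418) = 16/6479 + 5471*√9418/4709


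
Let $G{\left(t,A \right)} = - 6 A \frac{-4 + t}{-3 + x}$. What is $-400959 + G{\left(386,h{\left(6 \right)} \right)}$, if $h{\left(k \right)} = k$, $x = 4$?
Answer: $-414711$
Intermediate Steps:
$G{\left(t,A \right)} = - 6 A \left(-4 + t\right)$ ($G{\left(t,A \right)} = - 6 A \frac{-4 + t}{-3 + 4} = - 6 A \frac{-4 + t}{1} = - 6 A \left(-4 + t\right) 1 = - 6 A \left(-4 + t\right)$)
$-400959 + G{\left(386,h{\left(6 \right)} \right)} = -400959 + 6 \cdot 6 \left(4 - 386\right) = -400959 + 6 \cdot 6 \left(-382\right) = -400959 - 13752 = -414711$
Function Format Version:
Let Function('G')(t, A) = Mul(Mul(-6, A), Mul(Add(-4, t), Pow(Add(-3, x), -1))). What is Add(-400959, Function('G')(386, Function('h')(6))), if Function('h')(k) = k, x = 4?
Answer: -414711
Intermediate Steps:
Function('G')(t, A) = Mul(-6, A, Add(-4, t)) (Function('G')(t, A) = Mul(Mul(-6, A), Mul(Add(-4, t), Pow(Add(-3, 4), -1))) = Mul(Mul(-6, A), Mul(Add(-4, t), Pow(1, -1))) = Mul(Mul(-6, A), Mul(Add(-4, t), 1)) = Mul(Mul(-6, A), Add(-4, t)) = Mul(-6, A, Add(-4, t)))
Add(-400959, Function('G')(386, Function('h')(6))) = Add(-400959, Mul(6, 6, Add(4, Mul(-1, 386)))) = Add(-400959, Mul(6, 6, Add(4, -386))) = Add(-400959, Mul(6, 6, -382)) = Add(-400959, -13752) = -414711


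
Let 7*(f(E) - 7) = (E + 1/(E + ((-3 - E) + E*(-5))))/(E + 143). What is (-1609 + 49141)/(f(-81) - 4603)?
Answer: -8292812976/801887489 ≈ -10.342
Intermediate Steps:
f(E) = 7 + (E + 1/(-3 - 5*E))/(7*(143 + E)) (f(E) = 7 + ((E + 1/(E + ((-3 - E) + E*(-5))))/(E + 143))/7 = 7 + ((E + 1/(E + ((-3 - E) - 5*E)))/(143 + E))/7 = 7 + ((E + 1/(E + (-3 - 6*E)))/(143 + E))/7 = 7 + ((E + 1/(-3 - 5*E))/(143 + E))/7 = 7 + (E + 1/(-3 - 5*E))/(7*(143 + E)))
(-1609 + 49141)/(f(-81) - 4603) = (-1609 + 49141)/(5*(4204 + 50*(-81)² + 7037*(-81))/(7*(429 + 5*(-81)² + 718*(-81))) - 4603) = 47532/(5*(4204 + 50*6561 - 569997)/(7*(429 + 5*6561 - 58158)) - 4603) = 47532/(5*(4204 + 328050 - 569997)/(7*(429 + 32805 - 58158)) - 4603) = 47532/((5/7)*(-237743)/(-24924) - 4603) = 47532/((5/7)*(-1/24924)*(-237743) - 4603) = 47532/(1188715/174468 - 4603) = 47532/(-801887489/174468) = 47532*(-174468/801887489) = -8292812976/801887489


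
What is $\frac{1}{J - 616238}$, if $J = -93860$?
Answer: $- \frac{1}{710098} \approx -1.4083 \cdot 10^{-6}$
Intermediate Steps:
$\frac{1}{J - 616238} = \frac{1}{-93860 - 616238} = \frac{1}{-710098} = - \frac{1}{710098}$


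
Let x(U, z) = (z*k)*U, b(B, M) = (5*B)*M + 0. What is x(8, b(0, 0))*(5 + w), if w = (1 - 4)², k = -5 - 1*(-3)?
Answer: 0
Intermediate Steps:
k = -2 (k = -5 + 3 = -2)
b(B, M) = 5*B*M (b(B, M) = 5*B*M + 0 = 5*B*M)
x(U, z) = -2*U*z (x(U, z) = (z*(-2))*U = (-2*z)*U = -2*U*z)
w = 9 (w = (-3)² = 9)
x(8, b(0, 0))*(5 + w) = (-2*8*5*0*0)*(5 + 9) = -2*8*0*14 = 0*14 = 0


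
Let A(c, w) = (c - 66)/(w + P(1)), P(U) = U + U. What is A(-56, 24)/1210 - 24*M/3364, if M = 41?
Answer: -3920881/13228930 ≈ -0.29639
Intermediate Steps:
P(U) = 2*U
A(c, w) = (-66 + c)/(2 + w) (A(c, w) = (c - 66)/(w + 2*1) = (-66 + c)/(w + 2) = (-66 + c)/(2 + w))
A(-56, 24)/1210 - 24*M/3364 = ((-66 - 56)/(2 + 24))/1210 - 24*41/3364 = (-122/26)*(1/1210) - 984*1/3364 = ((1/26)*(-122))*(1/1210) - 246/841 = -61/13*1/1210 - 246/841 = -61/15730 - 246/841 = -3920881/13228930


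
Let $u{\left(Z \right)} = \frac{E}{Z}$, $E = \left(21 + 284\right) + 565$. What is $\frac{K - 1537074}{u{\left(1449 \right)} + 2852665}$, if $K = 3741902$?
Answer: $\frac{1064931924}{1377837485} \approx 0.7729$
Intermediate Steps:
$E = 870$ ($E = 305 + 565 = 870$)
$u{\left(Z \right)} = \frac{870}{Z}$
$\frac{K - 1537074}{u{\left(1449 \right)} + 2852665} = \frac{3741902 - 1537074}{\frac{870}{1449} + 2852665} = \frac{2204828}{870 \cdot \frac{1}{1449} + 2852665} = \frac{2204828}{\frac{290}{483} + 2852665} = \frac{2204828}{\frac{1377837485}{483}} = 2204828 \cdot \frac{483}{1377837485} = \frac{1064931924}{1377837485}$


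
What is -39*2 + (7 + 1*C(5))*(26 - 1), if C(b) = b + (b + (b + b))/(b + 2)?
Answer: 1929/7 ≈ 275.57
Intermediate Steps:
C(b) = b + 3*b/(2 + b) (C(b) = b + (b + 2*b)/(2 + b) = b + (3*b)/(2 + b) = b + 3*b/(2 + b))
-39*2 + (7 + 1*C(5))*(26 - 1) = -39*2 + (7 + 1*(5*(5 + 5)/(2 + 5)))*(26 - 1) = -78 + (7 + 1*(5*10/7))*25 = -78 + (7 + 1*(5*(⅐)*10))*25 = -78 + (7 + 1*(50/7))*25 = -78 + (7 + 50/7)*25 = -78 + (99/7)*25 = -78 + 2475/7 = 1929/7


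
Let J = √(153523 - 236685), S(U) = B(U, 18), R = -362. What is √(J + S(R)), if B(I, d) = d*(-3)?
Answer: √(-54 + I*√83162) ≈ 10.941 + 13.179*I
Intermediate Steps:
B(I, d) = -3*d
S(U) = -54 (S(U) = -3*18 = -54)
J = I*√83162 (J = √(-83162) = I*√83162 ≈ 288.38*I)
√(J + S(R)) = √(I*√83162 - 54) = √(-54 + I*√83162)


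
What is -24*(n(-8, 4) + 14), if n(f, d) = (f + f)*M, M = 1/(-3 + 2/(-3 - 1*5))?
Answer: -5904/13 ≈ -454.15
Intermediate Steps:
M = -4/13 (M = 1/(-3 + 2/(-3 - 5)) = 1/(-3 + 2/(-8)) = 1/(-3 + 2*(-1/8)) = 1/(-3 - 1/4) = 1/(-13/4) = -4/13 ≈ -0.30769)
n(f, d) = -8*f/13 (n(f, d) = (f + f)*(-4/13) = (2*f)*(-4/13) = -8*f/13)
-24*(n(-8, 4) + 14) = -24*(-8/13*(-8) + 14) = -24*(64/13 + 14) = -24*246/13 = -5904/13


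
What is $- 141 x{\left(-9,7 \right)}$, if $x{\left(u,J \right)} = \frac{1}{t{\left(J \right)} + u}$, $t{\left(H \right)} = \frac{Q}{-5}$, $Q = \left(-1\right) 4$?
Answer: $\frac{705}{41} \approx 17.195$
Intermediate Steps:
$Q = -4$
$t{\left(H \right)} = \frac{4}{5}$ ($t{\left(H \right)} = - \frac{4}{-5} = \left(-4\right) \left(- \frac{1}{5}\right) = \frac{4}{5}$)
$x{\left(u,J \right)} = \frac{1}{\frac{4}{5} + u}$
$- 141 x{\left(-9,7 \right)} = - 141 \frac{5}{4 + 5 \left(-9\right)} = - 141 \frac{5}{4 - 45} = - 141 \frac{5}{-41} = - 141 \cdot 5 \left(- \frac{1}{41}\right) = \left(-141\right) \left(- \frac{5}{41}\right) = \frac{705}{41}$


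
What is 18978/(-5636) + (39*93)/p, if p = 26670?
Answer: -20237562/6263005 ≈ -3.2313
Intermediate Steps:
18978/(-5636) + (39*93)/p = 18978/(-5636) + (39*93)/26670 = 18978*(-1/5636) + 3627*(1/26670) = -9489/2818 + 1209/8890 = -20237562/6263005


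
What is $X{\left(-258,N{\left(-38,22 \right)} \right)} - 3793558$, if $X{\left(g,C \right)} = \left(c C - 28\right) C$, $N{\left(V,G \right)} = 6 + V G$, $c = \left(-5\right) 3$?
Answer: $-14103818$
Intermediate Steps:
$c = -15$
$N{\left(V,G \right)} = 6 + G V$
$X{\left(g,C \right)} = C \left(-28 - 15 C\right)$ ($X{\left(g,C \right)} = \left(- 15 C - 28\right) C = \left(-28 - 15 C\right) C = C \left(-28 - 15 C\right)$)
$X{\left(-258,N{\left(-38,22 \right)} \right)} - 3793558 = \left(6 + 22 \left(-38\right)\right) \left(-28 - 15 \left(6 + 22 \left(-38\right)\right)\right) - 3793558 = \left(6 - 836\right) \left(-28 - 15 \left(6 - 836\right)\right) - 3793558 = - 830 \left(-28 - -12450\right) - 3793558 = - 830 \left(-28 + 12450\right) - 3793558 = \left(-830\right) 12422 - 3793558 = -10310260 - 3793558 = -14103818$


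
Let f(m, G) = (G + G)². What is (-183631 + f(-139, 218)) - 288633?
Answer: -282168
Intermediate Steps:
f(m, G) = 4*G² (f(m, G) = (2*G)² = 4*G²)
(-183631 + f(-139, 218)) - 288633 = (-183631 + 4*218²) - 288633 = (-183631 + 4*47524) - 288633 = (-183631 + 190096) - 288633 = 6465 - 288633 = -282168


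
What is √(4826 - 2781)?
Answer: √2045 ≈ 45.222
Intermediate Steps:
√(4826 - 2781) = √2045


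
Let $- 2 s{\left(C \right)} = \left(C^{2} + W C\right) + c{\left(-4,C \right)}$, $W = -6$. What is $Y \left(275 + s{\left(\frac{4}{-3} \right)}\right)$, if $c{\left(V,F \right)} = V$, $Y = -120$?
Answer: $- \frac{97960}{3} \approx -32653.0$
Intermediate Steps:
$s{\left(C \right)} = 2 + 3 C - \frac{C^{2}}{2}$ ($s{\left(C \right)} = - \frac{\left(C^{2} - 6 C\right) - 4}{2} = - \frac{-4 + C^{2} - 6 C}{2} = 2 + 3 C - \frac{C^{2}}{2}$)
$Y \left(275 + s{\left(\frac{4}{-3} \right)}\right) = - 120 \left(275 + \left(2 + 3 \frac{4}{-3} - \frac{\left(\frac{4}{-3}\right)^{2}}{2}\right)\right) = - 120 \left(275 + \left(2 + 3 \cdot 4 \left(- \frac{1}{3}\right) - \frac{\left(4 \left(- \frac{1}{3}\right)\right)^{2}}{2}\right)\right) = - 120 \left(275 + \left(2 + 3 \left(- \frac{4}{3}\right) - \frac{\left(- \frac{4}{3}\right)^{2}}{2}\right)\right) = - 120 \left(275 - \frac{26}{9}\right) = \left(-120\right) \frac{2449}{9} = - \frac{97960}{3}$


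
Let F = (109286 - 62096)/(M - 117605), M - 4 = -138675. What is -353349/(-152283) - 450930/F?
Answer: 8501558670425/3471611 ≈ 2.4489e+6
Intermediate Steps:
M = -138671 (M = 4 - 138675 = -138671)
F = -23595/128138 (F = (109286 - 62096)/(-138671 - 117605) = 47190/(-256276) = 47190*(-1/256276) = -23595/128138 ≈ -0.18414)
-353349/(-152283) - 450930/F = -353349/(-152283) - 450930/(-23595/128138) = -353349*(-1/152283) - 450930*(-128138/23595) = 5121/2207 + 3852084556/1573 = 8501558670425/3471611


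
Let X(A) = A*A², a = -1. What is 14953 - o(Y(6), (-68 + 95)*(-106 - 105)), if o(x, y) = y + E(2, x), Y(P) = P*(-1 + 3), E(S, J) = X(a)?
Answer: 20651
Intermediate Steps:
X(A) = A³
E(S, J) = -1 (E(S, J) = (-1)³ = -1)
Y(P) = 2*P (Y(P) = P*2 = 2*P)
o(x, y) = -1 + y (o(x, y) = y - 1 = -1 + y)
14953 - o(Y(6), (-68 + 95)*(-106 - 105)) = 14953 - (-1 + (-68 + 95)*(-106 - 105)) = 14953 - (-1 + 27*(-211)) = 14953 - (-1 - 5697) = 14953 - 1*(-5698) = 14953 + 5698 = 20651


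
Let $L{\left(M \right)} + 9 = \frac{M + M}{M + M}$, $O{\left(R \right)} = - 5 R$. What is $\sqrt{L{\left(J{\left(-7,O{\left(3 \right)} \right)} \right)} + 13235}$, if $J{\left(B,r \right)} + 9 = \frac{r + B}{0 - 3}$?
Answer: $\sqrt{13227} \approx 115.01$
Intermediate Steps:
$J{\left(B,r \right)} = -9 - \frac{B}{3} - \frac{r}{3}$ ($J{\left(B,r \right)} = -9 + \frac{r + B}{0 - 3} = -9 + \frac{B + r}{-3} = -9 + \left(B + r\right) \left(- \frac{1}{3}\right) = -9 - \left(\frac{B}{3} + \frac{r}{3}\right) = -9 - \frac{B}{3} - \frac{r}{3}$)
$L{\left(M \right)} = -8$ ($L{\left(M \right)} = -9 + \frac{M + M}{M + M} = -9 + \frac{2 M}{2 M} = -9 + 2 M \frac{1}{2 M} = -9 + 1 = -8$)
$\sqrt{L{\left(J{\left(-7,O{\left(3 \right)} \right)} \right)} + 13235} = \sqrt{-8 + 13235} = \sqrt{13227}$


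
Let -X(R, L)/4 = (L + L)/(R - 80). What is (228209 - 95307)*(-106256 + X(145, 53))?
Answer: -917962619728/65 ≈ -1.4123e+10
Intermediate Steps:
X(R, L) = -8*L/(-80 + R) (X(R, L) = -4*(L + L)/(R - 80) = -4*2*L/(-80 + R) = -8*L/(-80 + R))
(228209 - 95307)*(-106256 + X(145, 53)) = (228209 - 95307)*(-106256 - 8*53/(-80 + 145)) = 132902*(-106256 - 8*53/65) = 132902*(-106256 - 8*53*1/65) = 132902*(-106256 - 424/65) = 132902*(-6907064/65) = -917962619728/65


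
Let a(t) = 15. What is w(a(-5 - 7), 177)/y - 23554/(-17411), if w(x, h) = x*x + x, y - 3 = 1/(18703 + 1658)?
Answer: 21630015394/265883381 ≈ 81.352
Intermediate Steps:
y = 61084/20361 (y = 3 + 1/(18703 + 1658) = 3 + 1/20361 = 61084/20361 ≈ 3.0000)
w(x, h) = x + x² (w(x, h) = x² + x = x + x²)
w(a(-5 - 7), 177)/y - 23554/(-17411) = (15*(1 + 15))/(61084/20361) - 23554/(-17411) = (15*16)*(20361/61084) - 23554*(-1/17411) = 240*(20361/61084) + 23554/17411 = 1221660/15271 + 23554/17411 = 21630015394/265883381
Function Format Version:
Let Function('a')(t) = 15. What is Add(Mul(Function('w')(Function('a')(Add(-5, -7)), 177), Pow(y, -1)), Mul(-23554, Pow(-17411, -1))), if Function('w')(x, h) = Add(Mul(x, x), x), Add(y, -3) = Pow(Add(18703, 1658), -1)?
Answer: Rational(21630015394, 265883381) ≈ 81.352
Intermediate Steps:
y = Rational(61084, 20361) (y = Add(3, Pow(Add(18703, 1658), -1)) = Add(3, Pow(20361, -1)) = Add(3, Rational(1, 20361)) = Rational(61084, 20361) ≈ 3.0000)
Function('w')(x, h) = Add(x, Pow(x, 2)) (Function('w')(x, h) = Add(Pow(x, 2), x) = Add(x, Pow(x, 2)))
Add(Mul(Function('w')(Function('a')(Add(-5, -7)), 177), Pow(y, -1)), Mul(-23554, Pow(-17411, -1))) = Add(Mul(Mul(15, Add(1, 15)), Pow(Rational(61084, 20361), -1)), Mul(-23554, Pow(-17411, -1))) = Add(Mul(Mul(15, 16), Rational(20361, 61084)), Mul(-23554, Rational(-1, 17411))) = Add(Mul(240, Rational(20361, 61084)), Rational(23554, 17411)) = Add(Rational(1221660, 15271), Rational(23554, 17411)) = Rational(21630015394, 265883381)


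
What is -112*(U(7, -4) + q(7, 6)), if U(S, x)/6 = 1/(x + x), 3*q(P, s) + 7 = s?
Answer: 364/3 ≈ 121.33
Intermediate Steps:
q(P, s) = -7/3 + s/3
U(S, x) = 3/x (U(S, x) = 6/(x + x) = 6/((2*x)) = 6*(1/(2*x)) = 3/x)
-112*(U(7, -4) + q(7, 6)) = -112*(3/(-4) + (-7/3 + (⅓)*6)) = -112*(3*(-¼) + (-7/3 + 2)) = -112*(-¾ - ⅓) = -112*(-13/12) = 364/3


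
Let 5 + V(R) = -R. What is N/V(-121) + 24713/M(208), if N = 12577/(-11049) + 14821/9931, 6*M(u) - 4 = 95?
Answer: 104852561438815/70006220922 ≈ 1497.8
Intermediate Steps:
V(R) = -5 - R
M(u) = 33/2 (M(u) = ⅔ + (⅙)*95 = ⅔ + 95/6 = 33/2)
N = 38855042/109727619 (N = 12577*(-1/11049) + 14821*(1/9931) = -12577/11049 + 14821/9931 = 38855042/109727619 ≈ 0.35410)
N/V(-121) + 24713/M(208) = 38855042/(109727619*(-5 - 1*(-121))) + 24713/(33/2) = 38855042/(109727619*(-5 + 121)) + 24713*(2/33) = (38855042/109727619)/116 + 49426/33 = (38855042/109727619)*(1/116) + 49426/33 = 19427521/6364201902 + 49426/33 = 104852561438815/70006220922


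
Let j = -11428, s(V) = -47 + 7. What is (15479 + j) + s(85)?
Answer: 4011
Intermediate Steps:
s(V) = -40
(15479 + j) + s(85) = (15479 - 11428) - 40 = 4051 - 40 = 4011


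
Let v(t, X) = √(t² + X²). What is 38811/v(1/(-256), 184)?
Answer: 9935616*√2218786817/2218786817 ≈ 210.93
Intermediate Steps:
v(t, X) = √(X² + t²)
38811/v(1/(-256), 184) = 38811/(√(184² + (1/(-256))²)) = 38811/(√(33856 + (-1/256)²)) = 38811/(√(33856 + 1/65536)) = 38811/(√(2218786817/65536)) = 38811/((√2218786817/256)) = 38811*(256*√2218786817/2218786817) = 9935616*√2218786817/2218786817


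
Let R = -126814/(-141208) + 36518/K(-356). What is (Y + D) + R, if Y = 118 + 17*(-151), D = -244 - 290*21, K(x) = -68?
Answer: -11185455143/1200268 ≈ -9319.1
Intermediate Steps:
R = -643501299/1200268 (R = -126814/(-141208) + 36518/(-68) = -126814*(-1/141208) + 36518*(-1/68) = 63407/70604 - 18259/34 = -643501299/1200268 ≈ -536.13)
D = -6334 (D = -244 - 6090 = -6334)
Y = -2449 (Y = 118 - 2567 = -2449)
(Y + D) + R = (-2449 - 6334) - 643501299/1200268 = -8783 - 643501299/1200268 = -11185455143/1200268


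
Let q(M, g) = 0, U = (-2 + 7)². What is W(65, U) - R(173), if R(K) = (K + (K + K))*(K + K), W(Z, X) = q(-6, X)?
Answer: -179574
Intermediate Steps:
U = 25 (U = 5² = 25)
W(Z, X) = 0
R(K) = 6*K² (R(K) = (K + 2*K)*(2*K) = (3*K)*(2*K) = 6*K²)
W(65, U) - R(173) = 0 - 6*173² = 0 - 6*29929 = 0 - 1*179574 = 0 - 179574 = -179574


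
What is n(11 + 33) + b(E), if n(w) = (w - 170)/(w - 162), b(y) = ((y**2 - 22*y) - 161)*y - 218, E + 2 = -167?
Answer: -320261377/59 ≈ -5.4282e+6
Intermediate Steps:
E = -169 (E = -2 - 167 = -169)
b(y) = -218 + y*(-161 + y**2 - 22*y) (b(y) = (-161 + y**2 - 22*y)*y - 218 = y*(-161 + y**2 - 22*y) - 218 = -218 + y*(-161 + y**2 - 22*y))
n(w) = (-170 + w)/(-162 + w)
n(11 + 33) + b(E) = (-170 + (11 + 33))/(-162 + (11 + 33)) + (-218 + (-169)**3 - 161*(-169) - 22*(-169)**2) = (-170 + 44)/(-162 + 44) + (-218 - 4826809 + 27209 - 22*28561) = -126/(-118) + (-218 - 4826809 + 27209 - 628342) = -1/118*(-126) - 5428160 = 63/59 - 5428160 = -320261377/59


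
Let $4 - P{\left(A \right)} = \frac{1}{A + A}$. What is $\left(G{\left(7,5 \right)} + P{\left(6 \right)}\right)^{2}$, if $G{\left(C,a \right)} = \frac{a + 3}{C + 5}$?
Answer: $\frac{3025}{144} \approx 21.007$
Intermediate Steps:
$P{\left(A \right)} = 4 - \frac{1}{2 A}$ ($P{\left(A \right)} = 4 - \frac{1}{A + A} = 4 - \frac{1}{2 A}$)
$G{\left(C,a \right)} = \frac{3 + a}{5 + C}$
$\left(G{\left(7,5 \right)} + P{\left(6 \right)}\right)^{2} = \left(\frac{3 + 5}{5 + 7} + \left(4 - \frac{1}{2 \cdot 6}\right)\right)^{2} = \left(\frac{1}{12} \cdot 8 + \left(4 - \frac{1}{12}\right)\right)^{2} = \left(\frac{2}{3} + \frac{47}{12}\right)^{2} = \left(\frac{55}{12}\right)^{2} = \frac{3025}{144}$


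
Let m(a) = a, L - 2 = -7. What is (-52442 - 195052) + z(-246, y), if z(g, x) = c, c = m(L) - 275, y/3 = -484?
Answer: -247774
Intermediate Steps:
L = -5 (L = 2 - 7 = -5)
y = -1452 (y = 3*(-484) = -1452)
c = -280 (c = -5 - 275 = -280)
z(g, x) = -280
(-52442 - 195052) + z(-246, y) = (-52442 - 195052) - 280 = -247494 - 280 = -247774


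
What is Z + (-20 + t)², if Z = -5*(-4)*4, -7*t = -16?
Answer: 19296/49 ≈ 393.80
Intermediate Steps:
t = 16/7 (t = -⅐*(-16) = 16/7 ≈ 2.2857)
Z = 80 (Z = 20*4 = 80)
Z + (-20 + t)² = 80 + (-20 + 16/7)² = 80 + (-124/7)² = 80 + 15376/49 = 19296/49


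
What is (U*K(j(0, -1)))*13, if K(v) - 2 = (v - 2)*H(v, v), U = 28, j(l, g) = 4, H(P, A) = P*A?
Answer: 12376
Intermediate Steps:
H(P, A) = A*P
K(v) = 2 + v²*(-2 + v) (K(v) = 2 + (v - 2)*(v*v) = 2 + (-2 + v)*v² = 2 + v²*(-2 + v))
(U*K(j(0, -1)))*13 = (28*(2 + 4³ - 2*4²))*13 = (28*(2 + 64 - 2*16))*13 = (28*(2 + 64 - 32))*13 = (28*34)*13 = 952*13 = 12376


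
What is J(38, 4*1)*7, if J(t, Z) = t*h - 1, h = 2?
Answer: 525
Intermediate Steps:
J(t, Z) = -1 + 2*t (J(t, Z) = t*2 - 1 = 2*t - 1 = -1 + 2*t)
J(38, 4*1)*7 = (-1 + 2*38)*7 = (-1 + 76)*7 = 75*7 = 525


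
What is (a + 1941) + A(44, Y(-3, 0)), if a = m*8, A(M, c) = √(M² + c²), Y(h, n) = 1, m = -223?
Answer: 157 + √1937 ≈ 201.01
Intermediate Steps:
a = -1784 (a = -223*8 = -1784)
(a + 1941) + A(44, Y(-3, 0)) = (-1784 + 1941) + √(44² + 1²) = 157 + √(1936 + 1) = 157 + √1937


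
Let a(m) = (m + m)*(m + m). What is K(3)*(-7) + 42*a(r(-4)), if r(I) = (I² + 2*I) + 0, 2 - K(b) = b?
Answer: 10759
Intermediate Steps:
K(b) = 2 - b
r(I) = I² + 2*I
a(m) = 4*m² (a(m) = (2*m)*(2*m) = 4*m²)
K(3)*(-7) + 42*a(r(-4)) = (2 - 1*3)*(-7) + 42*(4*(-4*(2 - 4))²) = (2 - 3)*(-7) + 42*(4*(-4*(-2))²) = -1*(-7) + 42*(4*8²) = 7 + 42*(4*64) = 7 + 42*256 = 7 + 10752 = 10759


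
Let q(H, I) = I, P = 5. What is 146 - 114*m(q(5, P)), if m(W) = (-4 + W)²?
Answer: 32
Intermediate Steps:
146 - 114*m(q(5, P)) = 146 - 114*(-4 + 5)² = 146 - 114*1² = 146 - 114*1 = 146 - 114 = 32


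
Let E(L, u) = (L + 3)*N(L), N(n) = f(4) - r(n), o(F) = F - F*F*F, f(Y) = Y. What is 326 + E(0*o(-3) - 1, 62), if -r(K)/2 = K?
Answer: 330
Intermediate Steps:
r(K) = -2*K
o(F) = F - F³ (o(F) = F - F²*F = F - F³)
N(n) = 4 + 2*n (N(n) = 4 - (-2)*n = 4 + 2*n)
E(L, u) = (3 + L)*(4 + 2*L) (E(L, u) = (L + 3)*(4 + 2*L) = (3 + L)*(4 + 2*L))
326 + E(0*o(-3) - 1, 62) = 326 + 2*(2 + (0*(-3 - 1*(-3)³) - 1))*(3 + (0*(-3 - 1*(-3)³) - 1)) = 326 + 2*(2 + (0*(-3 - 1*(-27)) - 1))*(3 + (0*(-3 - 1*(-27)) - 1)) = 326 + 2*(2 + (0*(-3 + 27) - 1))*(3 + (0*(-3 + 27) - 1)) = 326 + 2*(2 + (0*24 - 1))*(3 + (0*24 - 1)) = 326 + 2*(2 + (0 - 1))*(3 + (0 - 1)) = 326 + 2*(2 - 1)*(3 - 1) = 326 + 2*1*2 = 326 + 4 = 330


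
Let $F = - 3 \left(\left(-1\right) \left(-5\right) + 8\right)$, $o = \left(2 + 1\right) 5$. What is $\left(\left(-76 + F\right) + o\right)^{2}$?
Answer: $10000$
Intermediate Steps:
$o = 15$ ($o = 3 \cdot 5 = 15$)
$F = -39$ ($F = - 3 \left(5 + 8\right) = \left(-3\right) 13 = -39$)
$\left(\left(-76 + F\right) + o\right)^{2} = \left(\left(-76 - 39\right) + 15\right)^{2} = \left(-115 + 15\right)^{2} = \left(-100\right)^{2} = 10000$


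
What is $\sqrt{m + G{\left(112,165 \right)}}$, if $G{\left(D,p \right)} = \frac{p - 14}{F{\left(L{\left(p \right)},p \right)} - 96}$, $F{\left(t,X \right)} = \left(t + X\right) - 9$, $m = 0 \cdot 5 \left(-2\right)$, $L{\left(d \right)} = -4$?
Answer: $\frac{\sqrt{2114}}{28} \approx 1.6421$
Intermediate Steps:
$m = 0$ ($m = 0 \left(-2\right) = 0$)
$F{\left(t,X \right)} = -9 + X + t$ ($F{\left(t,X \right)} = \left(X + t\right) - 9 = -9 + X + t$)
$G{\left(D,p \right)} = \frac{-14 + p}{-109 + p}$ ($G{\left(D,p \right)} = \frac{p - 14}{\left(-9 + p - 4\right) - 96} = \frac{-14 + p}{\left(-13 + p\right) - 96} = \frac{-14 + p}{-109 + p}$)
$\sqrt{m + G{\left(112,165 \right)}} = \sqrt{0 + \frac{-14 + 165}{-109 + 165}} = \sqrt{0 + \frac{1}{56} \cdot 151} = \sqrt{0 + \frac{151}{56}} = \sqrt{\frac{151}{56}} = \frac{\sqrt{2114}}{28}$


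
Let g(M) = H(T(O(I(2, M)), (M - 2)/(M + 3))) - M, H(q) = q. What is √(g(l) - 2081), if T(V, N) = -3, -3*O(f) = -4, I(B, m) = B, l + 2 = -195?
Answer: I*√1887 ≈ 43.44*I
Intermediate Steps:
l = -197 (l = -2 - 195 = -197)
O(f) = 4/3 (O(f) = -⅓*(-4) = 4/3)
g(M) = -3 - M
√(g(l) - 2081) = √((-3 - 1*(-197)) - 2081) = √((-3 + 197) - 2081) = √(194 - 2081) = √(-1887) = I*√1887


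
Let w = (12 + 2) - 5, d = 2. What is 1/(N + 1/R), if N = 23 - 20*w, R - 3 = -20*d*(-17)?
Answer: -683/107230 ≈ -0.0063695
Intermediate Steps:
R = 683 (R = 3 - 20*2*(-17) = 3 - 40*(-17) = 3 + 680 = 683)
w = 9 (w = 14 - 5 = 9)
N = -157 (N = 23 - 20*9 = 23 - 180 = -157)
1/(N + 1/R) = 1/(-157 + 1/683) = 1/(-107230/683) = -683/107230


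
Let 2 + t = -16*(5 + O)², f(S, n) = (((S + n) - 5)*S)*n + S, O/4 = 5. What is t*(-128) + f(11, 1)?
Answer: 1280344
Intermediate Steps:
O = 20 (O = 4*5 = 20)
f(S, n) = S + S*n*(-5 + S + n) (f(S, n) = ((-5 + S + n)*S)*n + S = (S*(-5 + S + n))*n + S = S*n*(-5 + S + n) + S = S + S*n*(-5 + S + n))
t = -10002 (t = -2 - 16*(5 + 20)² = -2 - 16*25² = -2 - 16*625 = -2 - 10000 = -10002)
t*(-128) + f(11, 1) = -10002*(-128) + 11*(1 + 1² - 5*1 + 11*1) = 1280256 + 11*(1 + 1 - 5 + 11) = 1280256 + 11*8 = 1280256 + 88 = 1280344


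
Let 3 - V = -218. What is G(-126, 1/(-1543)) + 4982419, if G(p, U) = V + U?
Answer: 7688213519/1543 ≈ 4.9826e+6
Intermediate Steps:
V = 221 (V = 3 - 1*(-218) = 3 + 218 = 221)
G(p, U) = 221 + U
G(-126, 1/(-1543)) + 4982419 = (221 + 1/(-1543)) + 4982419 = (221 - 1/1543) + 4982419 = 341002/1543 + 4982419 = 7688213519/1543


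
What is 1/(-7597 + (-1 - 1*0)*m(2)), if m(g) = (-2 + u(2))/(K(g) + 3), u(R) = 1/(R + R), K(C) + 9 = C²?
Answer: -8/60783 ≈ -0.00013162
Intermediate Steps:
K(C) = -9 + C²
u(R) = 1/(2*R)
m(g) = -7/(4*(-6 + g²)) (m(g) = (-2 + (½)/2)/((-9 + g²) + 3) = (-2 + (½)*(½))/(-6 + g²) = (-2 + ¼)/(-6 + g²) = -7/(4*(-6 + g²)))
1/(-7597 + (-1 - 1*0)*m(2)) = 1/(-7597 + (-1 - 1*0)*(-7/(-24 + 4*2²))) = 1/(-7597 + (-1 + 0)*(-7/(-24 + 4*4))) = 1/(-7597 - (-7)/(-24 + 16)) = 1/(-7597 - (-7)/(-8)) = 1/(-7597 - (-7)*(-1)/8) = 1/(-7597 - 1*7/8) = 1/(-7597 - 7/8) = 1/(-60783/8) = -8/60783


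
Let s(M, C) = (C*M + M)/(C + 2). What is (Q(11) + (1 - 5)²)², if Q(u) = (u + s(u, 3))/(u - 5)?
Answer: 37249/100 ≈ 372.49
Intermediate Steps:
s(M, C) = (M + C*M)/(2 + C)
Q(u) = 9*u/(5*(-5 + u)) (Q(u) = (u + u*(1 + 3)/(2 + 3))/(u - 5) = (u + u*4/5)/(-5 + u) = (u + u*(⅕)*4)/(-5 + u) = (u + 4*u/5)/(-5 + u) = (9*u/5)/(-5 + u) = 9*u/(5*(-5 + u)))
(Q(11) + (1 - 5)²)² = ((9/5)*11/(-5 + 11) + (1 - 5)²)² = ((9/5)*11/6 + (-4)²)² = ((9/5)*11*(⅙) + 16)² = (33/10 + 16)² = (193/10)² = 37249/100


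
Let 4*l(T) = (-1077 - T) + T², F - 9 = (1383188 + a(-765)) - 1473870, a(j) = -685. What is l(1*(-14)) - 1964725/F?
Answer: -35674243/182716 ≈ -195.24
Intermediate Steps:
F = -91358 (F = 9 + ((1383188 - 685) - 1473870) = 9 + (1382503 - 1473870) = 9 - 91367 = -91358)
l(T) = -1077/4 - T/4 + T²/4 (l(T) = ((-1077 - T) + T²)/4 = (-1077 + T² - T)/4 = -1077/4 - T/4 + T²/4)
l(1*(-14)) - 1964725/F = (-1077/4 - (-14)/4 + (1*(-14))²/4) - 1964725/(-91358) = (-1077/4 - ¼*(-14) + (¼)*(-14)²) - 1964725*(-1)/91358 = (-1077/4 + 7/2 + (¼)*196) - 1*(-1964725/91358) = (-1077/4 + 7/2 + 49) + 1964725/91358 = -867/4 + 1964725/91358 = -35674243/182716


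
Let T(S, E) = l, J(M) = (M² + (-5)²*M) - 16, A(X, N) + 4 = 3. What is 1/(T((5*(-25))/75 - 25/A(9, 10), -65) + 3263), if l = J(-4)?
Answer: 1/3163 ≈ 0.00031616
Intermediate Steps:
A(X, N) = -1 (A(X, N) = -4 + 3 = -1)
J(M) = -16 + M² + 25*M (J(M) = (M² + 25*M) - 16 = -16 + M² + 25*M)
l = -100 (l = -16 + (-4)² + 25*(-4) = -16 + 16 - 100 = -100)
T(S, E) = -100
1/(T((5*(-25))/75 - 25/A(9, 10), -65) + 3263) = 1/(-100 + 3263) = 1/3163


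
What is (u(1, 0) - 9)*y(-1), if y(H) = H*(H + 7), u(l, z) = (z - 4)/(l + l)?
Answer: 66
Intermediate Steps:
u(l, z) = (-4 + z)/(2*l) (u(l, z) = (-4 + z)/((2*l)) = (-4 + z)*(1/(2*l)) = (-4 + z)/(2*l))
y(H) = H*(7 + H)
(u(1, 0) - 9)*y(-1) = ((½)*(-4 + 0)/1 - 9)*(-(7 - 1)) = ((½)*1*(-4) - 9)*(-1*6) = (-2 - 9)*(-6) = -11*(-6) = 66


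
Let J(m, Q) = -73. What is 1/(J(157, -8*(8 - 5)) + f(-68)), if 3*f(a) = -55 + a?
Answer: -1/114 ≈ -0.0087719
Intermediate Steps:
f(a) = -55/3 + a/3 (f(a) = (-55 + a)/3 = -55/3 + a/3)
1/(J(157, -8*(8 - 5)) + f(-68)) = 1/(-73 + (-55/3 + (⅓)*(-68))) = 1/(-73 + (-55/3 - 68/3)) = 1/(-73 - 41) = 1/(-114) = -1/114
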